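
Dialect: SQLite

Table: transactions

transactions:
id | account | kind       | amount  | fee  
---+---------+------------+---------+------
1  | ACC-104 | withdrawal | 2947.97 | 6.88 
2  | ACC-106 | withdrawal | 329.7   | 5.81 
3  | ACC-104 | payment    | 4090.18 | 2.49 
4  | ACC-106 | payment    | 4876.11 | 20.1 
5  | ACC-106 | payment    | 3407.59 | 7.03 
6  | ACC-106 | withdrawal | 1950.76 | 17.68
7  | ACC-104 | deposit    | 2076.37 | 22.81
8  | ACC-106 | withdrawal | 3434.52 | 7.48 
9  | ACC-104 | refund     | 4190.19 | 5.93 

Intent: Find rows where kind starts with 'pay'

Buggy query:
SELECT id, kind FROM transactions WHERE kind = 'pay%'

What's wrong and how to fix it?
Bug: '=' compares the literal string including the % character; pattern matching needs LIKE

Fix: Use LIKE for wildcard pattern matching

Corrected query:
SELECT id, kind FROM transactions WHERE kind LIKE 'pay%'

Result:
id | kind   
---+--------
3  | payment
4  | payment
5  | payment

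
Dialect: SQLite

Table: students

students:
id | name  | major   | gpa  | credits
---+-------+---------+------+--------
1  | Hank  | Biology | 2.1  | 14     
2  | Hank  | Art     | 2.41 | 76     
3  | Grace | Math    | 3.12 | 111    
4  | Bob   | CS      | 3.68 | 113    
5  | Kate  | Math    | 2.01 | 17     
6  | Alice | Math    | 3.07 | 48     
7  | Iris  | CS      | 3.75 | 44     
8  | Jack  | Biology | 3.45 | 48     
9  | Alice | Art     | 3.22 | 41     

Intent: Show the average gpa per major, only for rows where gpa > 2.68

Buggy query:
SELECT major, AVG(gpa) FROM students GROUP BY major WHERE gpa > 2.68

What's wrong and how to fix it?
Bug: Row-level WHERE must come before GROUP BY in the clause order

Fix: Place WHERE between FROM and GROUP BY

Corrected query:
SELECT major, AVG(gpa) FROM students WHERE gpa > 2.68 GROUP BY major

Result:
major   | AVG(gpa)
--------+---------
Art     | 3.22    
Biology | 3.45    
CS      | 3.715   
Math    | 3.095   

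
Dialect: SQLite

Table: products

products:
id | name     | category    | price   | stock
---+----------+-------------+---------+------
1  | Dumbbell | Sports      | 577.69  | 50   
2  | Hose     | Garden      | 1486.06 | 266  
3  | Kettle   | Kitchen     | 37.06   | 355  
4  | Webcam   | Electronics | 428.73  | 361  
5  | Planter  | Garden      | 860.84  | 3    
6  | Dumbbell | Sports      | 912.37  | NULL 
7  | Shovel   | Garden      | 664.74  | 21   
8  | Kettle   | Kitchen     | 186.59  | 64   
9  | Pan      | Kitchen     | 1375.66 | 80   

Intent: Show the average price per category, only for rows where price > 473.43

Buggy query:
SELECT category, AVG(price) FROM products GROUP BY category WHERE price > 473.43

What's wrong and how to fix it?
Bug: WHERE cannot follow GROUP BY

Fix: Place WHERE between FROM and GROUP BY

Corrected query:
SELECT category, AVG(price) FROM products WHERE price > 473.43 GROUP BY category

Result:
category | AVG(price)
---------+-----------
Garden   | 1003.88   
Kitchen  | 1375.66   
Sports   | 745.03    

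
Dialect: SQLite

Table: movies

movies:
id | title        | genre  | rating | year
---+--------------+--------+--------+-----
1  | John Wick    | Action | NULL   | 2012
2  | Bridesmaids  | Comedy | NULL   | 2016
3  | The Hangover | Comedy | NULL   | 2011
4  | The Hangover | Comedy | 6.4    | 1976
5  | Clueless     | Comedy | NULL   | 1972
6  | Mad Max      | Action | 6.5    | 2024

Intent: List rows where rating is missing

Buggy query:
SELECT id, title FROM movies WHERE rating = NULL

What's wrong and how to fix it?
Bug: '= NULL' is always unknown in SQL three-valued logic, so no rows match

Fix: Use IS NULL to test for NULL

Corrected query:
SELECT id, title FROM movies WHERE rating IS NULL

Result:
id | title       
---+-------------
1  | John Wick   
2  | Bridesmaids 
3  | The Hangover
5  | Clueless    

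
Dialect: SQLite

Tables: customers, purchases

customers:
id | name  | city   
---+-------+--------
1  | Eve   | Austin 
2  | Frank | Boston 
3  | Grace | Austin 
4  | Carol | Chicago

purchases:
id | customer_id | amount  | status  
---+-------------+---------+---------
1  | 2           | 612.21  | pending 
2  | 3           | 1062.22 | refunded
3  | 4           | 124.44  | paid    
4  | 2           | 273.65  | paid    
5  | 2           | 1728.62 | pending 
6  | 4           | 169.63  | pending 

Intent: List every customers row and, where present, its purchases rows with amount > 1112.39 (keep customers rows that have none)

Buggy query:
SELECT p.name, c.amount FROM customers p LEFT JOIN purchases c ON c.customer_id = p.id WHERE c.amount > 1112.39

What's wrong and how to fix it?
Bug: Filtering c.amount in WHERE discards the NULL rows produced by LEFT JOIN, turning it into an inner join

Fix: Put 'c.amount > 1112.39' in the JOIN's ON clause instead of WHERE

Corrected query:
SELECT p.name, c.amount FROM customers p LEFT JOIN purchases c ON c.customer_id = p.id AND c.amount > 1112.39

Result:
name  | amount 
------+--------
Eve   | NULL   
Frank | 1728.62
Grace | NULL   
Carol | NULL   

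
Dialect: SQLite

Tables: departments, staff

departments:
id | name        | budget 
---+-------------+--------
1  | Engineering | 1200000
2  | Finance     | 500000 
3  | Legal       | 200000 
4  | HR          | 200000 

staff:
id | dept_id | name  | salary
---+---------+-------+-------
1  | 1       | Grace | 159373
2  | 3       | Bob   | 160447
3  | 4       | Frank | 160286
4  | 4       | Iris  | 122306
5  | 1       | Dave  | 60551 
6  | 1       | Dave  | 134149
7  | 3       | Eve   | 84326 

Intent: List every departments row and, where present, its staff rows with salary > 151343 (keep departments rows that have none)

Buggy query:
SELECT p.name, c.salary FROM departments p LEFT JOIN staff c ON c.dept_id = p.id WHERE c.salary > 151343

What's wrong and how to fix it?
Bug: A WHERE condition on the right-hand table after LEFT JOIN drops unmatched parents

Fix: Move the right-table condition into the ON clause so unmatched parents are kept

Corrected query:
SELECT p.name, c.salary FROM departments p LEFT JOIN staff c ON c.dept_id = p.id AND c.salary > 151343

Result:
name        | salary
------------+-------
Engineering | 159373
Finance     | NULL  
Legal       | 160447
HR          | 160286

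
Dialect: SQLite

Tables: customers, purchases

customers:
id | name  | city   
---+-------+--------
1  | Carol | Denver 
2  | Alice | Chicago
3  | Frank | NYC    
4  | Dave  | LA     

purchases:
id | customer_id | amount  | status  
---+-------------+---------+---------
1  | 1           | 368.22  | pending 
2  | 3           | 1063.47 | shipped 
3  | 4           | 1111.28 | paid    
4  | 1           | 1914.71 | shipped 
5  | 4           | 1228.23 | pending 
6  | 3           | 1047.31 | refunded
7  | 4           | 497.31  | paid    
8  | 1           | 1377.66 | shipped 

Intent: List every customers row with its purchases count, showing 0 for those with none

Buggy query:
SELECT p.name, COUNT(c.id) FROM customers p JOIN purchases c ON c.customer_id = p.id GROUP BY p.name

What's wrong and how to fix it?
Bug: An inner join excludes parents with zero children

Fix: Use LEFT JOIN so parents without children still appear (COUNT(c.id) gives 0)

Corrected query:
SELECT p.name, COUNT(c.id) FROM customers p LEFT JOIN purchases c ON c.customer_id = p.id GROUP BY p.name

Result:
name  | COUNT(c.id)
------+------------
Alice | 0          
Carol | 3          
Dave  | 3          
Frank | 2          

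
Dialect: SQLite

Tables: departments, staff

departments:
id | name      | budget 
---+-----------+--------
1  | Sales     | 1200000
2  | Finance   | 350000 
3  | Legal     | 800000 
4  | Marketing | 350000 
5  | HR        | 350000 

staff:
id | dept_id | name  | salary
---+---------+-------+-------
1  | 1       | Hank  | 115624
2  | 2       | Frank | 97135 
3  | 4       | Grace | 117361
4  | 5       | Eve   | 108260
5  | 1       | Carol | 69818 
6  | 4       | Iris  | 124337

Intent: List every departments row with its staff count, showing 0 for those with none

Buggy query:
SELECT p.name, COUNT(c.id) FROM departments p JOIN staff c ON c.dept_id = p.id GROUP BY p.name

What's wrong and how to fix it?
Bug: An inner join excludes parents with zero children

Fix: Switch to LEFT JOIN to retain unmatched parent rows

Corrected query:
SELECT p.name, COUNT(c.id) FROM departments p LEFT JOIN staff c ON c.dept_id = p.id GROUP BY p.name

Result:
name      | COUNT(c.id)
----------+------------
Finance   | 1          
HR        | 1          
Legal     | 0          
Marketing | 2          
Sales     | 2          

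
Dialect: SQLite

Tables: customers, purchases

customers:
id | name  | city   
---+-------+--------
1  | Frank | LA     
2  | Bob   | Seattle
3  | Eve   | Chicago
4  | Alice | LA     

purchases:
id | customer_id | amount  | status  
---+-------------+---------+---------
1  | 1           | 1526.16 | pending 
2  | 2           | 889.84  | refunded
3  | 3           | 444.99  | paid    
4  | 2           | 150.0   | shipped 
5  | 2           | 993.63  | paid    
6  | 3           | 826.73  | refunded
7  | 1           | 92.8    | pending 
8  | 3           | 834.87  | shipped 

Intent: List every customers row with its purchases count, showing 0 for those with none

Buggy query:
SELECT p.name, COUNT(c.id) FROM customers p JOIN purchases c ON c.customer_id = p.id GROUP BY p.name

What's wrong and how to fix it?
Bug: INNER JOIN drops customers rows that have no matching purchases rows

Fix: Use LEFT JOIN so parents without children still appear (COUNT(c.id) gives 0)

Corrected query:
SELECT p.name, COUNT(c.id) FROM customers p LEFT JOIN purchases c ON c.customer_id = p.id GROUP BY p.name

Result:
name  | COUNT(c.id)
------+------------
Alice | 0          
Bob   | 3          
Eve   | 3          
Frank | 2          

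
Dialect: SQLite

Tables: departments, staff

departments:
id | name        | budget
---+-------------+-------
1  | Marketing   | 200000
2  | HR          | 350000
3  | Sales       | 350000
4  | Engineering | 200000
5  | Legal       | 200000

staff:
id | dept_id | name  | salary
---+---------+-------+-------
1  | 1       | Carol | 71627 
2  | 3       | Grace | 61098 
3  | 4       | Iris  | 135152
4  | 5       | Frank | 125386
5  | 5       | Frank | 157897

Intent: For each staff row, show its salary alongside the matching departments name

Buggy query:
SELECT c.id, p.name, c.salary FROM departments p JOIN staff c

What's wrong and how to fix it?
Bug: Missing join condition: each staff row is matched to all departments rows instead of just its own

Fix: Specify the join condition linking the foreign key to the parent id

Corrected query:
SELECT c.id, p.name, c.salary FROM departments p JOIN staff c ON c.dept_id = p.id

Result:
id | name        | salary
---+-------------+-------
1  | Marketing   | 71627 
2  | Sales       | 61098 
3  | Engineering | 135152
4  | Legal       | 125386
5  | Legal       | 157897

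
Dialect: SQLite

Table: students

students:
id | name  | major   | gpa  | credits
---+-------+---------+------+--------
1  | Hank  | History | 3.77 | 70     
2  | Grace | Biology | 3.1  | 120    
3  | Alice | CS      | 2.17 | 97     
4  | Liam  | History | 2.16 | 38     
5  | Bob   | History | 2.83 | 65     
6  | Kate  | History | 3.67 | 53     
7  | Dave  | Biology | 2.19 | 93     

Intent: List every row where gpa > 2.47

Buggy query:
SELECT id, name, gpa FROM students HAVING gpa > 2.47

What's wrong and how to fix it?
Bug: This is a non-aggregate query (no GROUP BY, no aggregates), so in SQLite the HAVING clause is invalid here; a row-level condition belongs in WHERE

Fix: Use WHERE for row-level filtering

Corrected query:
SELECT id, name, gpa FROM students WHERE gpa > 2.47

Result:
id | name  | gpa 
---+-------+-----
1  | Hank  | 3.77
2  | Grace | 3.1 
5  | Bob   | 2.83
6  | Kate  | 3.67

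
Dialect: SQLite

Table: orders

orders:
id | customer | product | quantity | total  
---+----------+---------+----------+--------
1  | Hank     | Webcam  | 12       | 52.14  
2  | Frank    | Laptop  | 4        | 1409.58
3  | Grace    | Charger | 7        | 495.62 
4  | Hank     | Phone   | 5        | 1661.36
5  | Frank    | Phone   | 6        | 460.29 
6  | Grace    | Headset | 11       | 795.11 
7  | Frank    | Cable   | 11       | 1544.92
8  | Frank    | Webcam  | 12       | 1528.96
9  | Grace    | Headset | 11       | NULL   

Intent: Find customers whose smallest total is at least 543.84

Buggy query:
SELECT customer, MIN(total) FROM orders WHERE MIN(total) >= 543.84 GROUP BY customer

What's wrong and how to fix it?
Bug: Aggregates like MIN are computed per group after WHERE runs

Fix: Replace WHERE with HAVING after the GROUP BY

Corrected query:
SELECT customer, MIN(total) FROM orders GROUP BY customer HAVING MIN(total) >= 543.84

Result:
(no rows)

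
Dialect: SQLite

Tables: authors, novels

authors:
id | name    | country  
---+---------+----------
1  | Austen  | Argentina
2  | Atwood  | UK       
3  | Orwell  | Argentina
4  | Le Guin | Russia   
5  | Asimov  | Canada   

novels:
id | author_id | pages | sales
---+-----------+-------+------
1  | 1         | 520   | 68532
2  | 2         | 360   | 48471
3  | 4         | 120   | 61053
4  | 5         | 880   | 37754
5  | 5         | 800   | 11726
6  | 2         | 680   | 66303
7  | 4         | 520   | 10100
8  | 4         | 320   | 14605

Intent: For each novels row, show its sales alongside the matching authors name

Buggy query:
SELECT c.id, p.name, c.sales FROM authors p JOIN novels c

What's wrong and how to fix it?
Bug: Missing join condition: each novels row is matched to all authors rows instead of just its own

Fix: Specify the join condition linking the foreign key to the parent id

Corrected query:
SELECT c.id, p.name, c.sales FROM authors p JOIN novels c ON c.author_id = p.id

Result:
id | name    | sales
---+---------+------
1  | Austen  | 68532
2  | Atwood  | 48471
3  | Le Guin | 61053
4  | Asimov  | 37754
5  | Asimov  | 11726
6  | Atwood  | 66303
7  | Le Guin | 10100
8  | Le Guin | 14605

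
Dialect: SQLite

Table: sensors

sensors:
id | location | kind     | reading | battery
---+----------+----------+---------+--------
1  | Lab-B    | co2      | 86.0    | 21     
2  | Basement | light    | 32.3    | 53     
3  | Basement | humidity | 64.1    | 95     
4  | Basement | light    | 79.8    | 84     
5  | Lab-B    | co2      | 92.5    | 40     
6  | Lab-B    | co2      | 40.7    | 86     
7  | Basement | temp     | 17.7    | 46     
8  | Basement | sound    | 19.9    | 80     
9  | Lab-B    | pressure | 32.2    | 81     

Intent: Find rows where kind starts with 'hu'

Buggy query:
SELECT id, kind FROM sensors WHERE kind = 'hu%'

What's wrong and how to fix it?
Bug: '=' compares the literal string including the % character; pattern matching needs LIKE

Fix: Use LIKE for wildcard pattern matching

Corrected query:
SELECT id, kind FROM sensors WHERE kind LIKE 'hu%'

Result:
id | kind    
---+---------
3  | humidity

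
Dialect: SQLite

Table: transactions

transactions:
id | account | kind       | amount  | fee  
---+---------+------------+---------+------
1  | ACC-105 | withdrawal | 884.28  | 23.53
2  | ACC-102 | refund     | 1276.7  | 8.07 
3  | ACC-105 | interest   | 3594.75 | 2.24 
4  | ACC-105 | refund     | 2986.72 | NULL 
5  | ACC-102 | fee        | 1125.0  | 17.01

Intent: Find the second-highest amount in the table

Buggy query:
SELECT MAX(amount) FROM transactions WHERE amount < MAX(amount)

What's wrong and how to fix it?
Bug: MAX(amount) on the right of the comparison is an aggregate-in-WHERE error

Fix: Compute the overall MAX in a subquery, then take MAX of rows below it

Corrected query:
SELECT MAX(amount) FROM transactions WHERE amount < (SELECT MAX(amount) FROM transactions)

Result:
MAX(amount)
-----------
2986.72    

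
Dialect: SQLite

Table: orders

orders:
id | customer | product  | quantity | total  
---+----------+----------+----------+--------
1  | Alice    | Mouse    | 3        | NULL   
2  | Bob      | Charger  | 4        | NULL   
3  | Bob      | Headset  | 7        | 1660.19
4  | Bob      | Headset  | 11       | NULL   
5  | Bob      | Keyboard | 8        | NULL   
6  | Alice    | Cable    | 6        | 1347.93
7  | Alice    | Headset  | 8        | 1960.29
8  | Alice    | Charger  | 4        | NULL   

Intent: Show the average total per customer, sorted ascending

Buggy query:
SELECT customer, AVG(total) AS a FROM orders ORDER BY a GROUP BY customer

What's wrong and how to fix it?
Bug: GROUP BY must precede ORDER BY

Fix: Reorder: SELECT … FROM … GROUP BY … ORDER BY …

Corrected query:
SELECT customer, AVG(total) AS a FROM orders GROUP BY customer ORDER BY a

Result:
customer | a      
---------+--------
Alice    | 1654.11
Bob      | 1660.19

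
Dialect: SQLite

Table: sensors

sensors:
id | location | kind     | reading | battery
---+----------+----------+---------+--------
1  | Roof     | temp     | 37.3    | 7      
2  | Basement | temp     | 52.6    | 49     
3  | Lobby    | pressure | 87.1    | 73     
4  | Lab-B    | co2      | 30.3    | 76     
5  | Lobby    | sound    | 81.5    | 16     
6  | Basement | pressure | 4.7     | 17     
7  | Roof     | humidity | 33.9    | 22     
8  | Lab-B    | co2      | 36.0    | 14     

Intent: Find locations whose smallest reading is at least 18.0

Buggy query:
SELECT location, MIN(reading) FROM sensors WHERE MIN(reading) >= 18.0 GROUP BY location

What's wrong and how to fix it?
Bug: MIN() in WHERE is a misuse of aggregate

Fix: Use HAVING for the per-group MIN condition

Corrected query:
SELECT location, MIN(reading) FROM sensors GROUP BY location HAVING MIN(reading) >= 18.0

Result:
location | MIN(reading)
---------+-------------
Lab-B    | 30.3        
Lobby    | 81.5        
Roof     | 33.9        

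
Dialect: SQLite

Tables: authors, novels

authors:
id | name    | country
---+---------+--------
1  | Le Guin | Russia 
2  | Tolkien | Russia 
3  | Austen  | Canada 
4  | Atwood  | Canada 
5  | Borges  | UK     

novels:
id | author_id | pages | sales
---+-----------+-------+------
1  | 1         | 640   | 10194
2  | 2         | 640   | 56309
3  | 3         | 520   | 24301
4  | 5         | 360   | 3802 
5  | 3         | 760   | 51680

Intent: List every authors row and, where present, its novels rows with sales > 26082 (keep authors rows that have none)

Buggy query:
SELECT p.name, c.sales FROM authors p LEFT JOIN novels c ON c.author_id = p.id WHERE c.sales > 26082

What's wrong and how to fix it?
Bug: A WHERE condition on the right-hand table after LEFT JOIN drops unmatched parents

Fix: Put 'c.sales > 26082' in the JOIN's ON clause instead of WHERE

Corrected query:
SELECT p.name, c.sales FROM authors p LEFT JOIN novels c ON c.author_id = p.id AND c.sales > 26082

Result:
name    | sales
--------+------
Le Guin | NULL 
Tolkien | 56309
Austen  | 51680
Atwood  | NULL 
Borges  | NULL 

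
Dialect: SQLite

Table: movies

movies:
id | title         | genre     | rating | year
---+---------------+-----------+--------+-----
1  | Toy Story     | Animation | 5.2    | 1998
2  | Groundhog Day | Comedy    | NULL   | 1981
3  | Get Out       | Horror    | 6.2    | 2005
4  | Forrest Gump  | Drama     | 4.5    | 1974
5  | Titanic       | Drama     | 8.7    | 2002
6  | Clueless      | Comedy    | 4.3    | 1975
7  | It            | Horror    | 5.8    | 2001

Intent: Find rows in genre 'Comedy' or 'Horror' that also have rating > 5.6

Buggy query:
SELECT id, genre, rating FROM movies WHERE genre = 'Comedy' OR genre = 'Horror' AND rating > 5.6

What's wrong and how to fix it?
Bug: AND binds tighter than OR, so this parses as genre = 'Comedy' OR (genre = 'Horror' AND rating > 5.6)

Fix: Add parentheses around the OR so the AND applies to both alternatives

Corrected query:
SELECT id, genre, rating FROM movies WHERE (genre = 'Comedy' OR genre = 'Horror') AND rating > 5.6

Result:
id | genre  | rating
---+--------+-------
3  | Horror | 6.2   
7  | Horror | 5.8   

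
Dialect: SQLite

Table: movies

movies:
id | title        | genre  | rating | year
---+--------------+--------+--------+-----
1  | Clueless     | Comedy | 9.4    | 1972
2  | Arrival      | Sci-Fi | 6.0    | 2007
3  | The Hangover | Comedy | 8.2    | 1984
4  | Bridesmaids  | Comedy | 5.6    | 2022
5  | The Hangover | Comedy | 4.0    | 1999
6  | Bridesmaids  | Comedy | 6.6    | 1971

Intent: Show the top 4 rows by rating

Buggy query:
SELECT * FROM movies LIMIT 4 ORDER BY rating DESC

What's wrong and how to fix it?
Bug: ORDER BY cannot follow LIMIT; LIMIT is the final clause

Fix: Swap the clauses: ORDER BY first, then LIMIT

Corrected query:
SELECT * FROM movies ORDER BY rating DESC LIMIT 4

Result:
id | title        | genre  | rating | year
---+--------------+--------+--------+-----
1  | Clueless     | Comedy | 9.4    | 1972
3  | The Hangover | Comedy | 8.2    | 1984
6  | Bridesmaids  | Comedy | 6.6    | 1971
2  | Arrival      | Sci-Fi | 6      | 2007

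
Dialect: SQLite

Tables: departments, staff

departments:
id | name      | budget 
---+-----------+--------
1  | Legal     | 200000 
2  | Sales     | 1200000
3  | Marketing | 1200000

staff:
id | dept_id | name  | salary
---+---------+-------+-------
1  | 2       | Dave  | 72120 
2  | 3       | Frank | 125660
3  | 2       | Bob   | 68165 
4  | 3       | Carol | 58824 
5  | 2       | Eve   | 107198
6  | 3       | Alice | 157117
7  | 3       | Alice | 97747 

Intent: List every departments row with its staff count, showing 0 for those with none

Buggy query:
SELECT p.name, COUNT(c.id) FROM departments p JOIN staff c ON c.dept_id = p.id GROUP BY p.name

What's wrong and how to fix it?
Bug: INNER JOIN drops departments rows that have no matching staff rows

Fix: Switch to LEFT JOIN to retain unmatched parent rows

Corrected query:
SELECT p.name, COUNT(c.id) FROM departments p LEFT JOIN staff c ON c.dept_id = p.id GROUP BY p.name

Result:
name      | COUNT(c.id)
----------+------------
Legal     | 0          
Marketing | 4          
Sales     | 3          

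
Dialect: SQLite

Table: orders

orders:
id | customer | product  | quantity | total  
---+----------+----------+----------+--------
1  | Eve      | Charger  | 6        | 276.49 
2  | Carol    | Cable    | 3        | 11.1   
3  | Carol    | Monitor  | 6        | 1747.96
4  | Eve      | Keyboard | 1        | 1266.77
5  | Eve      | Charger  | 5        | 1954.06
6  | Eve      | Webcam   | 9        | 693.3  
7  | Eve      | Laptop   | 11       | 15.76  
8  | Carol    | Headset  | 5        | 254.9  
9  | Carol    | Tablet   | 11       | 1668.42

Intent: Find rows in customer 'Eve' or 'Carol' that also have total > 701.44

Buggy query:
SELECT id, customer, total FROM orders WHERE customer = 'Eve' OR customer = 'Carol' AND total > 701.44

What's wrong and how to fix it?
Bug: AND binds tighter than OR, so this parses as customer = 'Eve' OR (customer = 'Carol' AND total > 701.44)

Fix: Add parentheses around the OR so the AND applies to both alternatives

Corrected query:
SELECT id, customer, total FROM orders WHERE (customer = 'Eve' OR customer = 'Carol') AND total > 701.44

Result:
id | customer | total  
---+----------+--------
3  | Carol    | 1747.96
4  | Eve      | 1266.77
5  | Eve      | 1954.06
9  | Carol    | 1668.42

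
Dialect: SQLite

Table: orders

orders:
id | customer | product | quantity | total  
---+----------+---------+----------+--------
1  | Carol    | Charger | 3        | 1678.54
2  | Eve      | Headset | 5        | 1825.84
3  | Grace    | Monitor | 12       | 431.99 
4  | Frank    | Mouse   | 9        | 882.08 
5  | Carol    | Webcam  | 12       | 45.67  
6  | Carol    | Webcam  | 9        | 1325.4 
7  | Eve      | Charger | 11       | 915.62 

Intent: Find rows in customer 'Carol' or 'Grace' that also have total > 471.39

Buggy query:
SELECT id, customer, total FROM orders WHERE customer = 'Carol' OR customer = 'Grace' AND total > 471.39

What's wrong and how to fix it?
Bug: AND binds tighter than OR, so this parses as customer = 'Carol' OR (customer = 'Grace' AND total > 471.39)

Fix: Add parentheses around the OR so the AND applies to both alternatives

Corrected query:
SELECT id, customer, total FROM orders WHERE (customer = 'Carol' OR customer = 'Grace') AND total > 471.39

Result:
id | customer | total  
---+----------+--------
1  | Carol    | 1678.54
6  | Carol    | 1325.4 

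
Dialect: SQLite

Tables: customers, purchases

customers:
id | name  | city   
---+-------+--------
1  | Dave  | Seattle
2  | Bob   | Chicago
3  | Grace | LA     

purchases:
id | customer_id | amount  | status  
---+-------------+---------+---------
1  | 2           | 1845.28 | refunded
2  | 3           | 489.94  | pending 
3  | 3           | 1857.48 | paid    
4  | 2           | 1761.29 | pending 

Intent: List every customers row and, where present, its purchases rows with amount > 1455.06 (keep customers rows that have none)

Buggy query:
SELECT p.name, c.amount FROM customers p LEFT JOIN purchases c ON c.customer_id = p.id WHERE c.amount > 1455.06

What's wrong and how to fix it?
Bug: A WHERE condition on the right-hand table after LEFT JOIN drops unmatched parents

Fix: Put 'c.amount > 1455.06' in the JOIN's ON clause instead of WHERE

Corrected query:
SELECT p.name, c.amount FROM customers p LEFT JOIN purchases c ON c.customer_id = p.id AND c.amount > 1455.06

Result:
name  | amount 
------+--------
Dave  | NULL   
Bob   | 1761.29
Bob   | 1845.28
Grace | 1857.48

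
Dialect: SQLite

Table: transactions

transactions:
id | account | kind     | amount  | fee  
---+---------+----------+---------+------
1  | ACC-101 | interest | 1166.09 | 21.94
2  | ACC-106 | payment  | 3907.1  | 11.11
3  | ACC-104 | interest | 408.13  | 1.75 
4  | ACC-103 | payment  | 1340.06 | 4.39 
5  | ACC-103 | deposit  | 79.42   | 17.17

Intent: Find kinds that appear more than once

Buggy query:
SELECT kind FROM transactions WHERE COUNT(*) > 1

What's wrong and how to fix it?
Bug: WHERE can't reference COUNT(*); aggregates are computed after WHERE

Fix: Group first, then use HAVING for the count condition

Corrected query:
SELECT kind FROM transactions GROUP BY kind HAVING COUNT(*) > 1

Result:
kind    
--------
interest
payment 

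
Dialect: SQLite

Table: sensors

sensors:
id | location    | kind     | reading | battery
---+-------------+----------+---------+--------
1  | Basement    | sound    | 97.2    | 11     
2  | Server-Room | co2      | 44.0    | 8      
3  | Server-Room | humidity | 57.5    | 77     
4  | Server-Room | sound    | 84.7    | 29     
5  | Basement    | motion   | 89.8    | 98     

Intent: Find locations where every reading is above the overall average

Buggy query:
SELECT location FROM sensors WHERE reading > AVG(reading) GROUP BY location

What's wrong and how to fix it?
Bug: AVG() is an aggregate; it can't sit directly in WHERE

Fix: Compute the overall average in a scalar subquery and compare each group's MIN against it in HAVING

Corrected query:
SELECT location FROM sensors GROUP BY location HAVING MIN(reading) > (SELECT AVG(reading) FROM sensors)

Result:
location
--------
Basement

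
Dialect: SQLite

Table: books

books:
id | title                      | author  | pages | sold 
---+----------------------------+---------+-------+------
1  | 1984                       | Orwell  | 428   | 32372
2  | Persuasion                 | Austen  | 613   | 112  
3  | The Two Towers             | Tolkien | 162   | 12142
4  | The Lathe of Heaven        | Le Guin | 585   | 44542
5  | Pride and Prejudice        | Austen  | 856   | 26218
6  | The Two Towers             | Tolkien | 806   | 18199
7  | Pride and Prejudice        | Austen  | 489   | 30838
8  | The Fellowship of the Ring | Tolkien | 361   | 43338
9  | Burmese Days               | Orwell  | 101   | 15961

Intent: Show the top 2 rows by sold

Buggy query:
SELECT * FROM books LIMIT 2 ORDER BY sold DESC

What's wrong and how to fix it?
Bug: LIMIT must come after ORDER BY

Fix: Sort with ORDER BY, then apply LIMIT

Corrected query:
SELECT * FROM books ORDER BY sold DESC LIMIT 2

Result:
id | title                      | author  | pages | sold 
---+----------------------------+---------+-------+------
4  | The Lathe of Heaven        | Le Guin | 585   | 44542
8  | The Fellowship of the Ring | Tolkien | 361   | 43338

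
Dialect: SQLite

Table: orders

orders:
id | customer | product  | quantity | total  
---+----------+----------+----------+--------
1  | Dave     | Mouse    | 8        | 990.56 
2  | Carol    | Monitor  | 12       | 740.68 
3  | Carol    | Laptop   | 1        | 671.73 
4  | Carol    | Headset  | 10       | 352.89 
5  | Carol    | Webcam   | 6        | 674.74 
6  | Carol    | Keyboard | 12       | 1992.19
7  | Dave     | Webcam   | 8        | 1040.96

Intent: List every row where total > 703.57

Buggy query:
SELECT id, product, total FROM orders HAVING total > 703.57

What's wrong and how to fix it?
Bug: This is a non-aggregate query (no GROUP BY, no aggregates), so in SQLite the HAVING clause is invalid here; a row-level condition belongs in WHERE

Fix: Replace HAVING with WHERE since the condition applies to individual rows

Corrected query:
SELECT id, product, total FROM orders WHERE total > 703.57

Result:
id | product  | total  
---+----------+--------
1  | Mouse    | 990.56 
2  | Monitor  | 740.68 
6  | Keyboard | 1992.19
7  | Webcam   | 1040.96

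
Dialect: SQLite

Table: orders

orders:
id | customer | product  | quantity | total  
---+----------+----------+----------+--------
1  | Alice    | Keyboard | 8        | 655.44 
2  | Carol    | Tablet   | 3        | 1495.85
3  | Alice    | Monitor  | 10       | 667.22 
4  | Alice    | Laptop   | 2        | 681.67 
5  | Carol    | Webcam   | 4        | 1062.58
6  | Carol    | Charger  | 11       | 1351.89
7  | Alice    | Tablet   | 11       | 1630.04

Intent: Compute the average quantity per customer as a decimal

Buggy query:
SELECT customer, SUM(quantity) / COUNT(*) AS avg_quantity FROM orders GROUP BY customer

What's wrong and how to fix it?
Bug: Both operands are integers, so '/' performs integer division and truncates

Fix: Cast one side to REAL so the division keeps the fractional part

Corrected query:
SELECT customer, SUM(quantity) * 1.0 / COUNT(*) AS avg_quantity FROM orders GROUP BY customer

Result:
customer | avg_quantity
---------+-------------
Alice    | 7.75        
Carol    | 6           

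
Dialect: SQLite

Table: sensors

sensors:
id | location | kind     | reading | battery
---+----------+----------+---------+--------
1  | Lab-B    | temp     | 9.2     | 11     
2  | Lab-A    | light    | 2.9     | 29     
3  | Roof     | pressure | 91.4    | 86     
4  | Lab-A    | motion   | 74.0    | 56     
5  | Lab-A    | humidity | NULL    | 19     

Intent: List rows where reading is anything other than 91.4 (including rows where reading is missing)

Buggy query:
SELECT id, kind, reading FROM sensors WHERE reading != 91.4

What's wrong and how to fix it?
Bug: 'reading != 91.4' is unknown when reading is NULL, so NULL rows are silently excluded

Fix: Handle NULL separately with IS NULL alongside the inequality

Corrected query:
SELECT id, kind, reading FROM sensors WHERE reading != 91.4 OR reading IS NULL

Result:
id | kind     | reading
---+----------+--------
1  | temp     | 9.2    
2  | light    | 2.9    
4  | motion   | 74     
5  | humidity | NULL   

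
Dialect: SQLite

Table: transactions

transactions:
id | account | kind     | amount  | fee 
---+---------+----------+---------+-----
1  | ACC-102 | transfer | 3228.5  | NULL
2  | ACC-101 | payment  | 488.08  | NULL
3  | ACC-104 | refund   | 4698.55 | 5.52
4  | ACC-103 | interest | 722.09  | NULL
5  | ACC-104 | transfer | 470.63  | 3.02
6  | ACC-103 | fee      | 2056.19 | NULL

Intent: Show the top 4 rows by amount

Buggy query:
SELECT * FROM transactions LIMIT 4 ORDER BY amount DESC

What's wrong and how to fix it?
Bug: ORDER BY cannot follow LIMIT; LIMIT is the final clause

Fix: Swap the clauses: ORDER BY first, then LIMIT

Corrected query:
SELECT * FROM transactions ORDER BY amount DESC LIMIT 4

Result:
id | account | kind     | amount  | fee 
---+---------+----------+---------+-----
3  | ACC-104 | refund   | 4698.55 | 5.52
1  | ACC-102 | transfer | 3228.5  | NULL
6  | ACC-103 | fee      | 2056.19 | NULL
4  | ACC-103 | interest | 722.09  | NULL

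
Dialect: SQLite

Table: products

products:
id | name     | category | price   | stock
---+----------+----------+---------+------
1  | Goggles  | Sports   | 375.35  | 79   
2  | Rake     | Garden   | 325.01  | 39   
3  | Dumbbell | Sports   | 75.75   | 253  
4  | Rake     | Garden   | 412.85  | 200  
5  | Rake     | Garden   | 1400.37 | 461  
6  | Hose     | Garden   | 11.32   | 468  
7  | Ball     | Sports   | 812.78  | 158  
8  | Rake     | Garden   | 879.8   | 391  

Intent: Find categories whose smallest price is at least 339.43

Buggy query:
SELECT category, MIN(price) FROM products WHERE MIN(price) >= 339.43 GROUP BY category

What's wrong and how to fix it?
Bug: MIN() in WHERE is a misuse of aggregate

Fix: Use HAVING for the per-group MIN condition

Corrected query:
SELECT category, MIN(price) FROM products GROUP BY category HAVING MIN(price) >= 339.43

Result:
(no rows)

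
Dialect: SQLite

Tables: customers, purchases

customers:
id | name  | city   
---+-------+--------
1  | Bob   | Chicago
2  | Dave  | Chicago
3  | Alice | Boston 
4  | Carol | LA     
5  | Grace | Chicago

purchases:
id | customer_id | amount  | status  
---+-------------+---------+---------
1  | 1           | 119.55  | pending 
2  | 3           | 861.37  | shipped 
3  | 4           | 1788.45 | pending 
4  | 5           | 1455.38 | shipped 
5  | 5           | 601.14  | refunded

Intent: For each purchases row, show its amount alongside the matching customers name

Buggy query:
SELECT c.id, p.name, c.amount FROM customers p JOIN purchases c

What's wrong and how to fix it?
Bug: JOIN with no ON clause produces a cartesian product; every purchases row pairs with every customers row

Fix: Specify the join condition linking the foreign key to the parent id

Corrected query:
SELECT c.id, p.name, c.amount FROM customers p JOIN purchases c ON c.customer_id = p.id

Result:
id | name  | amount 
---+-------+--------
1  | Bob   | 119.55 
2  | Alice | 861.37 
3  | Carol | 1788.45
4  | Grace | 1455.38
5  | Grace | 601.14 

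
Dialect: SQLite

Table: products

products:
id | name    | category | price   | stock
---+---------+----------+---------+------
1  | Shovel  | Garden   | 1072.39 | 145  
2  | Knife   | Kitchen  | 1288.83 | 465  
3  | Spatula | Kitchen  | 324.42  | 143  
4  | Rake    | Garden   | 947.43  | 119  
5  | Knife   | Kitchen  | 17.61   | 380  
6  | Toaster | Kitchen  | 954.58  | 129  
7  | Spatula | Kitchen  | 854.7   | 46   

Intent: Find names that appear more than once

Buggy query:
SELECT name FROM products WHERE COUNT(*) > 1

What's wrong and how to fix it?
Bug: WHERE can't reference COUNT(*); aggregates are computed after WHERE

Fix: Group first, then use HAVING for the count condition

Corrected query:
SELECT name FROM products GROUP BY name HAVING COUNT(*) > 1

Result:
name   
-------
Knife  
Spatula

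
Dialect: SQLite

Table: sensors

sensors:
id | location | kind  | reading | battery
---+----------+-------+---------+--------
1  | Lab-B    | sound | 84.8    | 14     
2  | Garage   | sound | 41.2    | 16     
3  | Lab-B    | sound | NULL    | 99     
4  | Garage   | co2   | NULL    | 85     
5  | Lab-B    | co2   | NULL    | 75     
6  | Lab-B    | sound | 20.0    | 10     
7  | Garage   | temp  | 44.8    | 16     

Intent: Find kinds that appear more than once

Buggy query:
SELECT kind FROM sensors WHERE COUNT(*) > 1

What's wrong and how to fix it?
Bug: COUNT(*) is an aggregate and cannot be used in WHERE

Fix: GROUP BY kind, then filter groups with HAVING COUNT(*) > 1

Corrected query:
SELECT kind FROM sensors GROUP BY kind HAVING COUNT(*) > 1

Result:
kind 
-----
co2  
sound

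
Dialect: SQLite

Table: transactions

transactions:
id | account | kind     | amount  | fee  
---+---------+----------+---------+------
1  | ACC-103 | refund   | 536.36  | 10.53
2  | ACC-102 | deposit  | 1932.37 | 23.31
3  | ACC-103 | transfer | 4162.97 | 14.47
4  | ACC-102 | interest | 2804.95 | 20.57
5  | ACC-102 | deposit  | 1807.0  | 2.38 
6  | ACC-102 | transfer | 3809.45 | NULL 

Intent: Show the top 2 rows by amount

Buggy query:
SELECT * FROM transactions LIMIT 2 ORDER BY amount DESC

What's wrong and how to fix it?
Bug: ORDER BY cannot follow LIMIT; LIMIT is the final clause

Fix: Swap the clauses: ORDER BY first, then LIMIT

Corrected query:
SELECT * FROM transactions ORDER BY amount DESC LIMIT 2

Result:
id | account | kind     | amount  | fee  
---+---------+----------+---------+------
3  | ACC-103 | transfer | 4162.97 | 14.47
6  | ACC-102 | transfer | 3809.45 | NULL 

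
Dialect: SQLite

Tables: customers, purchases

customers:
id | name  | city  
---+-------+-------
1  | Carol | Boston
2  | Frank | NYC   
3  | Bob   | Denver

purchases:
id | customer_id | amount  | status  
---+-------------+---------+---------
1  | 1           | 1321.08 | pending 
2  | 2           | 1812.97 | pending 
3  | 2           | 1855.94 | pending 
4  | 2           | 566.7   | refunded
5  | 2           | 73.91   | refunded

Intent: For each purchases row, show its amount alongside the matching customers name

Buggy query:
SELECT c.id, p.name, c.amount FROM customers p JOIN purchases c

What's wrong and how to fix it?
Bug: JOIN with no ON clause produces a cartesian product; every purchases row pairs with every customers row

Fix: Specify the join condition linking the foreign key to the parent id

Corrected query:
SELECT c.id, p.name, c.amount FROM customers p JOIN purchases c ON c.customer_id = p.id

Result:
id | name  | amount 
---+-------+--------
1  | Carol | 1321.08
2  | Frank | 1812.97
3  | Frank | 1855.94
4  | Frank | 566.7  
5  | Frank | 73.91  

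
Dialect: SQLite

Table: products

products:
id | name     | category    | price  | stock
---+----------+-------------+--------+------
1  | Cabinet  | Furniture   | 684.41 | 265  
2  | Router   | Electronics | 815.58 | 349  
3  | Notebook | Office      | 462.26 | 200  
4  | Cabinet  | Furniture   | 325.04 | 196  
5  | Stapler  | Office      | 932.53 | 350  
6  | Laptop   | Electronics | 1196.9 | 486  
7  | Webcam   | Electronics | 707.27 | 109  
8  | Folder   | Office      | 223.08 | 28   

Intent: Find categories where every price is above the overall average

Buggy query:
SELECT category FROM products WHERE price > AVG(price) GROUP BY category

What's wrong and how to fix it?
Bug: AVG() is an aggregate; it can't sit directly in WHERE

Fix: Use a subquery for AVG and a HAVING MIN(...) filter so the condition holds for every row in the group

Corrected query:
SELECT category FROM products GROUP BY category HAVING MIN(price) > (SELECT AVG(price) FROM products)

Result:
category   
-----------
Electronics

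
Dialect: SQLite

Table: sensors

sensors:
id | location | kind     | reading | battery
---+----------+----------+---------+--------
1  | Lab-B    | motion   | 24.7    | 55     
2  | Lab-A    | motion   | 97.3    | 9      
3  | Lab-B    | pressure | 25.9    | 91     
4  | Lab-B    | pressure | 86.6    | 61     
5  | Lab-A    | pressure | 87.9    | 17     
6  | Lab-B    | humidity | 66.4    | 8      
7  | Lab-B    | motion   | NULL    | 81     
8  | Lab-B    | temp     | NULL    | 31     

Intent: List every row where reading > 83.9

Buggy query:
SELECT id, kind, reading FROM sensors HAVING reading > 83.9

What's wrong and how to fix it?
Bug: HAVING filters the output of aggregation, but this query has no GROUP BY and no aggregate functions, so SQLite rejects it (HAVING clause on a non-aggregate query); the condition here is per row

Fix: Use WHERE for row-level filtering

Corrected query:
SELECT id, kind, reading FROM sensors WHERE reading > 83.9

Result:
id | kind     | reading
---+----------+--------
2  | motion   | 97.3   
4  | pressure | 86.6   
5  | pressure | 87.9   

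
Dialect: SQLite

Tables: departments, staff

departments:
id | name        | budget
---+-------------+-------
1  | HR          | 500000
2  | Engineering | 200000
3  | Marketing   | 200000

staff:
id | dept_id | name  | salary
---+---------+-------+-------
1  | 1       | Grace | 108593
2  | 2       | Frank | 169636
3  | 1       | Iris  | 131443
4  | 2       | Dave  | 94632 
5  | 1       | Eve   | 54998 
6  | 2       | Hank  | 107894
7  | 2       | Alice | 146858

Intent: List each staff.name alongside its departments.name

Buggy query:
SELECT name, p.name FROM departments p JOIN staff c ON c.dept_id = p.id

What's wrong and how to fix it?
Bug: 'name' exists in both joined tables, so the database can't tell which one is meant

Fix: Prefix ambiguous columns with the table alias

Corrected query:
SELECT c.name, p.name FROM departments p JOIN staff c ON c.dept_id = p.id

Result:
name  | name       
------+------------
Grace | HR         
Frank | Engineering
Iris  | HR         
Dave  | Engineering
Eve   | HR         
Hank  | Engineering
Alice | Engineering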